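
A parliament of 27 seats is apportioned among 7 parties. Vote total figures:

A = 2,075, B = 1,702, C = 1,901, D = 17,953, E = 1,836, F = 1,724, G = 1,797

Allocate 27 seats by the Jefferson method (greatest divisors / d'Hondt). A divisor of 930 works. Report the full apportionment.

With modified divisor 930: modified quotas A 2.231, B 1.830, C 2.044, D 19.304, E 1.974, F 1.854, G 1.932.
Rounding down: A 2, B 1, C 2, D 19, E 1, F 1, G 1 (total 27).

A: 2, B: 1, C: 2, D: 19, E: 1, F: 1, G: 1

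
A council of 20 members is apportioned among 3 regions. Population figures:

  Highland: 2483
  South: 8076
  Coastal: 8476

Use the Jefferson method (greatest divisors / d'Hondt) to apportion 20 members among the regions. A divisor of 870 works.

Highland 2; South 9; Coastal 9

With modified divisor 870: modified quotas Highland 2.854, South 9.283, Coastal 9.743.
Rounding down: Highland 2, South 9, Coastal 9 (total 20).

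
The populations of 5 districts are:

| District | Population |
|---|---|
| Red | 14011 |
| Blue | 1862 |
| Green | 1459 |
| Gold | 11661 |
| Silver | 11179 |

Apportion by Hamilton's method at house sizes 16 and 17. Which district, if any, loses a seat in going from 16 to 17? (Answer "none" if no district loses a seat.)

At 16 seats: Red 5, Blue 1, Green 1, Gold 5, Silver 4.
At 17 seats: Red 6, Blue 1, Green 0, Gold 5, Silver 5.
Green drops from 1 to 0.

Green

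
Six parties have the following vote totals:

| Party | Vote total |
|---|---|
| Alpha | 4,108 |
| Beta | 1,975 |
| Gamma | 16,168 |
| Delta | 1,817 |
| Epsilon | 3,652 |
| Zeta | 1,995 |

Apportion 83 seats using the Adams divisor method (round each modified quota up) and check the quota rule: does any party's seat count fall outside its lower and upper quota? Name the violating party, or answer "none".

Standard quotas: Alpha 11.474, Beta 5.517, Gamma 45.160, Delta 5.075, Epsilon 10.201, Zeta 5.572.
Adams allocation: Alpha 12, Beta 6, Gamma 44, Delta 5, Epsilon 10, Zeta 6.
Gamma has quota 45.160 (lower 45, upper 46) but receives 44 — outside the quota interval.

Gamma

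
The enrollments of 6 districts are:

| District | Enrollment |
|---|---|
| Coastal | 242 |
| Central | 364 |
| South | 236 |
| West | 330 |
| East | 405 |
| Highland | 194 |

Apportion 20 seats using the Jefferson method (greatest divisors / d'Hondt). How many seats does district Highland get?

2

Standard divisor 1771/20 ≈ 88.55; standard quotas: Coastal 2.733, Central 4.111, South 2.665, West 3.727, East 4.574, Highland 2.191.
Rounding down gives 2, 4, 2, 3, 4, 2 = 17 seats, so the divisor must be adjusted.
With modified divisor 80: modified quotas Coastal 3.025, Central 4.550, South 2.950, West 4.125, East 5.062, Highland 2.425.
Rounding down: Coastal 3, Central 4, South 2, West 4, East 5, Highland 2 (total 20).
Highland receives 2.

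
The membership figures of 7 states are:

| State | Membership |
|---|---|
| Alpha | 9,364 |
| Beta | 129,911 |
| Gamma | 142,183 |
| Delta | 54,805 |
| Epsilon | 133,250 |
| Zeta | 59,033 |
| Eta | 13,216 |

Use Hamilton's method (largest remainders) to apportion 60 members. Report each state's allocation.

Standard divisor: 541762 ÷ 60 ≈ 9029.367.
Standard quotas: Alpha 1.0371, Beta 14.3876, Gamma 15.7467, Delta 6.0696, Epsilon 14.7574, Zeta 6.5379, Eta 1.4637.
Lower quotas: Alpha 1, Beta 14, Gamma 15, Delta 6, Epsilon 14, Zeta 6, Eta 1 (sum 57, leaving 3 seats).
Remainders in descending order: Epsilon 0.7574, Gamma 0.7467, Zeta 0.5379, Eta 0.4637, Beta 0.3876, Delta 0.0696, Alpha 0.0371.
The surplus seats go to Epsilon, Gamma, Zeta.

Alpha 1; Beta 14; Gamma 16; Delta 6; Epsilon 15; Zeta 7; Eta 1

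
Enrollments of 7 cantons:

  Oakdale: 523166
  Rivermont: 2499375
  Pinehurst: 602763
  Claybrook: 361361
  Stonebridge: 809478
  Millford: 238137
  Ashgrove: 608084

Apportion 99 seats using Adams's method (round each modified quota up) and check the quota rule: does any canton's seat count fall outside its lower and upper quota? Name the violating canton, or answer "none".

Standard quotas: Oakdale 9.179, Rivermont 43.854, Pinehurst 10.576, Claybrook 6.340, Stonebridge 14.203, Millford 4.178, Ashgrove 10.669.
Adams allocation: Oakdale 9, Rivermont 42, Pinehurst 11, Claybrook 7, Stonebridge 14, Millford 5, Ashgrove 11.
Rivermont has quota 43.854 (lower 43, upper 44) but receives 42 — outside the quota interval.

Rivermont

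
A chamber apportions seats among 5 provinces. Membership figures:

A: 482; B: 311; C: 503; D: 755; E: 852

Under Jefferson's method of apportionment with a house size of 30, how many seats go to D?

8

Standard divisor 2903/30 ≈ 96.767; standard quotas: A 4.981, B 3.214, C 5.198, D 7.802, E 8.805.
Rounding down gives 4, 3, 5, 7, 8 = 27 seats, so the divisor must be adjusted.
With modified divisor 90: modified quotas A 5.356, B 3.456, C 5.589, D 8.389, E 9.467.
Rounding down: A 5, B 3, C 5, D 8, E 9 (total 30).
D receives 8.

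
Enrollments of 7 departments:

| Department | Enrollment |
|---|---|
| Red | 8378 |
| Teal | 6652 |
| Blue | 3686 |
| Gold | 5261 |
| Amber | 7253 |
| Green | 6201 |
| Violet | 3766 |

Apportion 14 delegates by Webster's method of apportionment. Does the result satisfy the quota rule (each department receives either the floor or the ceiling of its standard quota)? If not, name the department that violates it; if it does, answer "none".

Standard quotas: Red 2.847, Teal 2.261, Blue 1.253, Gold 1.788, Amber 2.465, Green 2.107, Violet 1.280.
Webster allocation: Red 3, Teal 2, Blue 1, Gold 2, Amber 3, Green 2, Violet 1.
Every allocation lies between the lower and upper quota.

none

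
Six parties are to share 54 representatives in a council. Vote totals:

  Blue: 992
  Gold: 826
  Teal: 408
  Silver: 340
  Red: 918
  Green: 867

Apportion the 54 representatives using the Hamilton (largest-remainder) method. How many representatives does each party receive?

Blue=12, Gold=10, Teal=5, Silver=4, Red=12, Green=11

Standard divisor: 4351 ÷ 54 ≈ 80.574.
Standard quotas: Blue 12.312, Gold 10.251, Teal 5.064, Silver 4.220, Red 11.393, Green 10.760.
Lower quotas: Blue 12, Gold 10, Teal 5, Silver 4, Red 11, Green 10 (sum 52, leaving 2 seats).
Remainders in descending order: Green 0.760, Red 0.393, Blue 0.312, Gold 0.251, Silver 0.220, Teal 0.064.
Largest remainders: Green, Red receive the extra seats.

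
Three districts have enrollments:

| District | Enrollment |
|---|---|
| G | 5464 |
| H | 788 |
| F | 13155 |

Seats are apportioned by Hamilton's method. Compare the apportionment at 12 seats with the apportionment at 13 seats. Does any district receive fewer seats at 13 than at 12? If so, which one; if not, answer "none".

At 12 seats: G 3, H 1, F 8.
At 13 seats: G 4, H 0, F 9.
H drops from 1 to 0.

H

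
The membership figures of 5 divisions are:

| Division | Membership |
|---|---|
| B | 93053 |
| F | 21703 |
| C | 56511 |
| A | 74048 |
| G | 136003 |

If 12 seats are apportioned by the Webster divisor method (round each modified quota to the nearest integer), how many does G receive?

Standard divisor 381318/12 ≈ 31776.5; standard quotas: B 2.928, F 0.683, C 1.778, A 2.330, G 4.280.
Rounding to the nearest integer gives B 3, F 1, C 2, A 2, G 4 — total 12, matching the house size, so no adjustment is needed.
G receives 4.

4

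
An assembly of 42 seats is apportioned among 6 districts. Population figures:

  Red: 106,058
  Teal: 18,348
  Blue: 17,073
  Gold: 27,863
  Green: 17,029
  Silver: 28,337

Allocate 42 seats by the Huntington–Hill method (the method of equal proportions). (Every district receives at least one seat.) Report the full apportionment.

With divisor 5130: modified quotas Red 20.674, Teal 3.577, Blue 3.328, Gold 5.431, Green 3.319, Silver 5.524.
Geometric-mean thresholds: Red √(20·21)=20.494, Teal √(3·4)=3.464, Blue √(3·4)=3.464, Gold √(5·6)=5.477, Green √(3·4)=3.464, Silver √(5·6)=5.477.
Each quota rounded against its threshold gives Red 21, Teal 4, Blue 3, Gold 5, Green 3, Silver 6 (total 42).

Red: 21, Teal: 4, Blue: 3, Gold: 5, Green: 3, Silver: 6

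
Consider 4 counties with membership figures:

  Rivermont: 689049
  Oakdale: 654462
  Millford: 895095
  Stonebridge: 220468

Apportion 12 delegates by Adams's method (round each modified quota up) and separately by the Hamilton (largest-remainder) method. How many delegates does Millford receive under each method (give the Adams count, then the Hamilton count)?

Adams: Rivermont 4, Oakdale 3, Millford 4, Stonebridge 1.
Hamilton: Rivermont 3, Oakdale 3, Millford 5, Stonebridge 1.
Millford gets 4 under Adams and 5 under Hamilton.

4 and 5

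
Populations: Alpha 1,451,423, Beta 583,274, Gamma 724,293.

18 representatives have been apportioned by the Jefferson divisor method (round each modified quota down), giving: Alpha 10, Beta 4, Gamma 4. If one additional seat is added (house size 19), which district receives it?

Priority for the next seat is population ÷ (current seats + 1).
Priorities: Alpha 131947.545, Beta 116654.800, Gamma 144858.600.
Highest priority: Gamma.

Gamma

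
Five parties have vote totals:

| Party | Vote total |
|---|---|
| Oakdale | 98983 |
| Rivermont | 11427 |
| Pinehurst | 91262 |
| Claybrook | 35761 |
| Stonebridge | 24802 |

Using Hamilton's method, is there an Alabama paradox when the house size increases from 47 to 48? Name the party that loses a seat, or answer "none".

At 47 seats: Oakdale 18, Rivermont 2, Pinehurst 16, Claybrook 6, Stonebridge 5.
At 48 seats: Oakdale 18, Rivermont 2, Pinehurst 17, Claybrook 7, Stonebridge 4.
Stonebridge drops from 5 to 4.

Stonebridge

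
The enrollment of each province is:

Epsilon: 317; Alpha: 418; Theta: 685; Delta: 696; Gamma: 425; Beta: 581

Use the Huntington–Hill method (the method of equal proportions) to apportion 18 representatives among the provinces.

Epsilon: 2, Alpha: 2, Theta: 4, Delta: 4, Gamma: 3, Beta: 3

With divisor 172: modified quotas Epsilon 1.843, Alpha 2.430, Theta 3.983, Delta 4.047, Gamma 2.471, Beta 3.378.
Geometric-mean thresholds: Epsilon √(1·2)=1.414, Alpha √(2·3)=2.449, Theta √(3·4)=3.464, Delta √(4·5)=4.472, Gamma √(2·3)=2.449, Beta √(3·4)=3.464.
Each quota rounded against its threshold gives Epsilon 2, Alpha 2, Theta 4, Delta 4, Gamma 3, Beta 3 (total 18).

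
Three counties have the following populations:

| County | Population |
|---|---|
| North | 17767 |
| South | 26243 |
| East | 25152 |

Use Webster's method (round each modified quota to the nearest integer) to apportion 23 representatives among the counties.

Standard divisor 69162/23 ≈ 3007.043; standard quotas: North 5.908, South 8.727, East 8.364.
Rounding to the nearest integer gives North 6, South 9, East 8 — total 23, matching the house size, so no adjustment is needed.

North=6, South=9, East=8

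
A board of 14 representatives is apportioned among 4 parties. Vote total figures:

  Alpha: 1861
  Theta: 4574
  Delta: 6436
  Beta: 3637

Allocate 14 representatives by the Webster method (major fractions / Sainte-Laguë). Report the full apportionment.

Standard divisor 16508/14 ≈ 1179.143; standard quotas: Alpha 1.578, Theta 3.879, Delta 5.458, Beta 3.084.
Rounding to the nearest integer gives Alpha 2, Theta 4, Delta 5, Beta 3 — total 14, matching the house size, so no adjustment is needed.

Alpha=2; Theta=4; Delta=5; Beta=3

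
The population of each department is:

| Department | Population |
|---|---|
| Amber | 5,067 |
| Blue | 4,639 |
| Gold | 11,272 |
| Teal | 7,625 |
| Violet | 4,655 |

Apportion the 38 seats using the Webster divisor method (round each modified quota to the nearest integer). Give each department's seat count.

Amber=6; Blue=5; Gold=13; Teal=9; Violet=5

Standard divisor 33258/38 ≈ 875.211; standard quotas: Amber 5.789, Blue 5.300, Gold 12.879, Teal 8.712, Violet 5.319.
Rounding to the nearest integer gives Amber 6, Blue 5, Gold 13, Teal 9, Violet 5 — total 38, matching the house size, so no adjustment is needed.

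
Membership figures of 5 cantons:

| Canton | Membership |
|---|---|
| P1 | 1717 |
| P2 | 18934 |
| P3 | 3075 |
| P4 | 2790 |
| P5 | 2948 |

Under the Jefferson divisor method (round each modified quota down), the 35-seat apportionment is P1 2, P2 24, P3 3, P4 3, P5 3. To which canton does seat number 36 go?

P3

Priority for the next seat is population ÷ (current seats + 1).
Priorities: P1 572.333, P2 757.360, P3 768.750, P4 697.500, P5 737.000.
Highest priority: P3.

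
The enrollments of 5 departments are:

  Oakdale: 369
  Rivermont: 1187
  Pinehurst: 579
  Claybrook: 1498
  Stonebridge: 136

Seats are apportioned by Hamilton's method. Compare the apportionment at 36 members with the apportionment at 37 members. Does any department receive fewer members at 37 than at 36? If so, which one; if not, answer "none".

At 36 seats: Oakdale 4, Rivermont 11, Pinehurst 6, Claybrook 14, Stonebridge 1.
At 37 seats: Oakdale 3, Rivermont 12, Pinehurst 6, Claybrook 15, Stonebridge 1.
Oakdale drops from 4 to 3.

Oakdale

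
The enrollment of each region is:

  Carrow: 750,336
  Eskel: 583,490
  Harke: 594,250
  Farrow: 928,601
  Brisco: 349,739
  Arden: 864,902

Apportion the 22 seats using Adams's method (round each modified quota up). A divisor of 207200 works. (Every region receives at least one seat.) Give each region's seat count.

With modified divisor 207200: modified quotas Carrow 3.621, Eskel 2.816, Harke 2.868, Farrow 4.482, Brisco 1.688, Arden 4.174.
Rounding up: Carrow 4, Eskel 3, Harke 3, Farrow 5, Brisco 2, Arden 5 (total 22).

Carrow: 4, Eskel: 3, Harke: 3, Farrow: 5, Brisco: 2, Arden: 5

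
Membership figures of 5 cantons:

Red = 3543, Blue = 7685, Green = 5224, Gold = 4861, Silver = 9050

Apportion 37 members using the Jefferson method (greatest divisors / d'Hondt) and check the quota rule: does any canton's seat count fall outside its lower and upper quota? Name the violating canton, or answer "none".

none

Standard quotas: Red 4.317, Blue 9.365, Green 6.366, Gold 5.924, Silver 11.028.
Jefferson allocation: Red 4, Blue 10, Green 6, Gold 6, Silver 11.
Every allocation lies between the lower and upper quota.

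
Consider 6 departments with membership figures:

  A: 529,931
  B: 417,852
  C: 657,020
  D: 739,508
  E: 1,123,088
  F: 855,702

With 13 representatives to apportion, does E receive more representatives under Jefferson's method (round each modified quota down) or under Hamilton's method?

Jefferson: A 1, B 1, C 2, D 2, E 4, F 3.
Hamilton: A 2, B 1, C 2, D 2, E 3, F 3.
E gets 4 under Jefferson and 3 under Hamilton.

Jefferson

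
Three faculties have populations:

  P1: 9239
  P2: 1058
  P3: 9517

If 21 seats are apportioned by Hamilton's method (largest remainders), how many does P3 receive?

10

Standard divisor: 19814 ÷ 21 ≈ 943.524.
Standard quotas: P1 9.7920, P2 1.1213, P3 10.0867.
Lower quotas: P1 9, P2 1, P3 10 (sum 20, leaving 1 seat).
Remainders in descending order: P1 0.7920, P2 0.1213, P3 0.0867.
Largest remainder: P1 receives the extra seat.
P3 receives 10.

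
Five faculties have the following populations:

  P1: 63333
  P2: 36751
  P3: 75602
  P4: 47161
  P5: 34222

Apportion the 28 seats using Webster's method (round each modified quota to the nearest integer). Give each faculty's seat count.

P1 7, P2 4, P3 8, P4 5, P5 4

Standard divisor 257069/28 ≈ 9181.036; standard quotas: P1 6.898, P2 4.003, P3 8.235, P4 5.137, P5 3.727.
Rounding to the nearest integer gives P1 7, P2 4, P3 8, P4 5, P5 4 — total 28, matching the house size, so no adjustment is needed.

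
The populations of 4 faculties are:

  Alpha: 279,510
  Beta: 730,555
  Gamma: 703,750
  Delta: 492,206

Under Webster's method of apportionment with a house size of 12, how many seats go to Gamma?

4

Standard divisor 2206021/12 ≈ 183835.083; standard quotas: Alpha 1.520, Beta 3.974, Gamma 3.828, Delta 2.677.
Rounding to the nearest integer gives 2, 4, 4, 3 = 13 seats, so the divisor must be adjusted.
With modified divisor 191600: modified quotas Alpha 1.459, Beta 3.813, Gamma 3.673, Delta 2.569.
Rounding to the nearest integer: Alpha 1, Beta 4, Gamma 4, Delta 3 (total 12).
Gamma receives 4.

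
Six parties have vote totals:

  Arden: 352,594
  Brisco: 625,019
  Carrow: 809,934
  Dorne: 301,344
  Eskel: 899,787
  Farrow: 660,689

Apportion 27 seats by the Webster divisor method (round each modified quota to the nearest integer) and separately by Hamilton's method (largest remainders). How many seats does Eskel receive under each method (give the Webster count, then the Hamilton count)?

6 and 7

Webster: Arden 3, Brisco 5, Carrow 6, Dorne 2, Eskel 6, Farrow 5.
Hamilton: Arden 2, Brisco 5, Carrow 6, Dorne 2, Eskel 7, Farrow 5.
Eskel gets 6 under Webster and 7 under Hamilton.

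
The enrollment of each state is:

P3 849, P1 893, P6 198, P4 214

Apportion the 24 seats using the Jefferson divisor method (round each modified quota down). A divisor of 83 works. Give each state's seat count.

With modified divisor 83: modified quotas P3 10.229, P1 10.759, P6 2.386, P4 2.578.
Rounding down: P3 10, P1 10, P6 2, P4 2 (total 24).

P3 10, P1 10, P6 2, P4 2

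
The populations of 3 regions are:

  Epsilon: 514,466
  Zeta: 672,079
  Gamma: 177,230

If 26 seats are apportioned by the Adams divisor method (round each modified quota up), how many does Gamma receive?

4

Standard divisor 1363775/26 ≈ 52452.885; standard quotas: Epsilon 9.808, Zeta 12.813, Gamma 3.379.
Rounding up gives 10, 13, 4 = 27 seats, so the divisor must be adjusted.
With modified divisor 56600: modified quotas Epsilon 9.090, Zeta 11.874, Gamma 3.131.
Rounding up: Epsilon 10, Zeta 12, Gamma 4 (total 26).
Gamma receives 4.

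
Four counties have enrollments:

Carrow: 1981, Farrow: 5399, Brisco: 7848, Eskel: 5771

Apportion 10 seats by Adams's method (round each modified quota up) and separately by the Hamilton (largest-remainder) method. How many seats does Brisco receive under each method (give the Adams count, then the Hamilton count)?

3 and 4

Adams: Carrow 1, Farrow 3, Brisco 3, Eskel 3.
Hamilton: Carrow 1, Farrow 2, Brisco 4, Eskel 3.
Brisco gets 3 under Adams and 4 under Hamilton.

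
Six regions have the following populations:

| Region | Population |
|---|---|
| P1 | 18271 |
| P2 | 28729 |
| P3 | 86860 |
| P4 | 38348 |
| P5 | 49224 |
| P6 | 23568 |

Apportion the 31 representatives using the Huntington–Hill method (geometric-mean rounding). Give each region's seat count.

P1 2, P2 4, P3 11, P4 5, P5 6, P6 3

With divisor 7939: modified quotas P1 2.301, P2 3.619, P3 10.941, P4 4.830, P5 6.200, P6 2.969.
Geometric-mean thresholds: P1 √(2·3)=2.449, P2 √(3·4)=3.464, P3 √(10·11)=10.488, P4 √(4·5)=4.472, P5 √(6·7)=6.481, P6 √(2·3)=2.449.
Each quota rounded against its threshold gives P1 2, P2 4, P3 11, P4 5, P5 6, P6 3 (total 31).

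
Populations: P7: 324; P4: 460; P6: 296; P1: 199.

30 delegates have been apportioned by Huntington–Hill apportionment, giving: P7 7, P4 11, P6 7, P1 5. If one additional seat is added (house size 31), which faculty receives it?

P7

Priority for the next seat is population ÷ (√(s·(s+1))).
Priorities: P7 43.296, P4 40.038, P6 39.555, P1 36.332.
Highest priority: P7.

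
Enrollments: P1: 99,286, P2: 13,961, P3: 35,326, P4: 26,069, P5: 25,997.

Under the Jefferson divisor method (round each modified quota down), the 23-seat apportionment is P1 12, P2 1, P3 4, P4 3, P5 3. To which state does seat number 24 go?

Priority for the next seat is population ÷ (current seats + 1).
Priorities: P1 7637.385, P2 6980.500, P3 7065.200, P4 6517.250, P5 6499.250.
Highest priority: P1.

P1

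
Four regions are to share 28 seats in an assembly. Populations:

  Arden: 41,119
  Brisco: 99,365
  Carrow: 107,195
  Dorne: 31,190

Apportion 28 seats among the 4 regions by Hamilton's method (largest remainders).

Standard divisor: 278869 ÷ 28 ≈ 9959.607.
Standard quotas: Arden 4.1286, Brisco 9.9768, Carrow 10.7630, Dorne 3.1316.
Lower quotas: Arden 4, Brisco 9, Carrow 10, Dorne 3 (sum 26, leaving 2 seats).
Remainders in descending order: Brisco 0.9768, Carrow 0.7630, Dorne 0.1316, Arden 0.1286.
Largest remainders: Brisco, Carrow receive the extra seats.

Arden: 4; Brisco: 10; Carrow: 11; Dorne: 3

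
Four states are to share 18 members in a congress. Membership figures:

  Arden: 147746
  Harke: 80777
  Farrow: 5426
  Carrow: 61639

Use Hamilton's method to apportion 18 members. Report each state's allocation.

Arden: 9, Harke: 5, Farrow: 0, Carrow: 4

The standard divisor is 295588/18 ≈ 16421.556.
Standard quotas: Arden 8.9971, Harke 4.9190, Farrow 0.3304, Carrow 3.7535.
Lower quotas: Arden 8, Harke 4, Farrow 0, Carrow 3 (sum 15, leaving 3 seats).
Remainders in descending order: Arden 0.9971, Harke 0.9190, Carrow 0.7535, Farrow 0.3304.
The surplus seats go to Arden, Harke, Carrow.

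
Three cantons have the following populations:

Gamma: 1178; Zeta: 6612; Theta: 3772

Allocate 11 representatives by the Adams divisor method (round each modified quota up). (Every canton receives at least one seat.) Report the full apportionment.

Gamma 1; Zeta 6; Theta 4

Standard divisor 11562/11 ≈ 1051.091; standard quotas: Gamma 1.121, Zeta 6.291, Theta 3.589.
Rounding up gives 2, 7, 4 = 13 seats, so the divisor must be adjusted.
With modified divisor 1220: modified quotas Gamma 0.966, Zeta 5.420, Theta 3.092.
Rounding up: Gamma 1, Zeta 6, Theta 4 (total 11).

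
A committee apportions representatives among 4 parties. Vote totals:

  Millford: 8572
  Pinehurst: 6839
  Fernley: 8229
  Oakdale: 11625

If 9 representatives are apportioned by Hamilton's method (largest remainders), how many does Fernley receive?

2

Standard divisor: 35265 ÷ 9 ≈ 3918.333.
Standard quotas: Millford 2.1877, Pinehurst 1.7454, Fernley 2.1001, Oakdale 2.9668.
Lower quotas: Millford 2, Pinehurst 1, Fernley 2, Oakdale 2 (sum 7, leaving 2 seats).
Remainders in descending order: Oakdale 0.9668, Pinehurst 0.7454, Millford 0.1877, Fernley 0.1001.
Largest remainders: Oakdale, Pinehurst receive the extra seats.
Fernley receives 2.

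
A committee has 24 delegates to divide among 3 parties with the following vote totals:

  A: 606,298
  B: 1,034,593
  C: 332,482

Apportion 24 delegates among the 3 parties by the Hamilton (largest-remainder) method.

A 7, B 13, C 4

Standard divisor: 1973373 ÷ 24 ≈ 82223.875.
Standard quotas: A 7.3737, B 12.5826, C 4.0436.
Lower quotas: A 7, B 12, C 4 (sum 23, leaving 1 seat).
Remainders in descending order: B 0.5826, A 0.3737, C 0.0436.
Largest remainder: B receives the extra seat.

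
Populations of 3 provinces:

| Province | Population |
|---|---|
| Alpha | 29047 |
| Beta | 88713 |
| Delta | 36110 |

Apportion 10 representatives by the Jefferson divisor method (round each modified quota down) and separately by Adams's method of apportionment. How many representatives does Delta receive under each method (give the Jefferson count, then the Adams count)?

2 and 3

Jefferson: Alpha 2, Beta 6, Delta 2.
Adams: Alpha 2, Beta 5, Delta 3.
Delta gets 2 under Jefferson and 3 under Adams.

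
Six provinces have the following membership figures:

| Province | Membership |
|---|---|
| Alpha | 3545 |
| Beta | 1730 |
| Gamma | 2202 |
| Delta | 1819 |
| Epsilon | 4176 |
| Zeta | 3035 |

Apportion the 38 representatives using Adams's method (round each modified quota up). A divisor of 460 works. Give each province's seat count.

Alpha 8, Beta 4, Gamma 5, Delta 4, Epsilon 10, Zeta 7

With modified divisor 460: modified quotas Alpha 7.707, Beta 3.761, Gamma 4.787, Delta 3.954, Epsilon 9.078, Zeta 6.598.
Rounding up: Alpha 8, Beta 4, Gamma 5, Delta 4, Epsilon 10, Zeta 7 (total 38).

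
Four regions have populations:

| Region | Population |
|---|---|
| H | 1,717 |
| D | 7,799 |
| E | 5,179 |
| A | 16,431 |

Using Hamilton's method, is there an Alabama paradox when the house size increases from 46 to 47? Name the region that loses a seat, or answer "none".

At 46 seats: H 3, D 11, E 8, A 24.
At 47 seats: H 2, D 12, E 8, A 25.
H drops from 3 to 2.

H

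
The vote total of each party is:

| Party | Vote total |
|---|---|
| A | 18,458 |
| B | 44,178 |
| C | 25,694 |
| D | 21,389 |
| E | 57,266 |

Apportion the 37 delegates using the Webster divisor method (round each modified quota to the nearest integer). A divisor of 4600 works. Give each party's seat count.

A 4, B 10, C 6, D 5, E 12

With modified divisor 4600: modified quotas A 4.013, B 9.604, C 5.586, D 4.650, E 12.449.
Rounding to the nearest integer: A 4, B 10, C 6, D 5, E 12 (total 37).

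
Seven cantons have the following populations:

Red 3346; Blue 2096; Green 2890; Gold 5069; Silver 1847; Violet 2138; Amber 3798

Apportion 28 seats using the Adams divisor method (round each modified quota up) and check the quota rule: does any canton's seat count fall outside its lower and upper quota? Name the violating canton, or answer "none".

none

Standard quotas: Red 4.423, Blue 2.770, Green 3.820, Gold 6.700, Silver 2.441, Violet 2.826, Amber 5.020.
Adams allocation: Red 4, Blue 3, Green 4, Gold 6, Silver 3, Violet 3, Amber 5.
Every allocation lies between the lower and upper quota.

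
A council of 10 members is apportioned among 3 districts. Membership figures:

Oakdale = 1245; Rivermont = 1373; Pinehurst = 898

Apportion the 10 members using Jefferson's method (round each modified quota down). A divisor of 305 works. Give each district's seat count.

With modified divisor 305: modified quotas Oakdale 4.082, Rivermont 4.502, Pinehurst 2.944.
Rounding down: Oakdale 4, Rivermont 4, Pinehurst 2 (total 10).

Oakdale: 4, Rivermont: 4, Pinehurst: 2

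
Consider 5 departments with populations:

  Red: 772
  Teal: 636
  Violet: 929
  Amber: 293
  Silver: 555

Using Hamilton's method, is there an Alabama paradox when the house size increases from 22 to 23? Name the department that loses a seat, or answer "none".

At 22 seats: Red 5, Teal 4, Violet 7, Amber 2, Silver 4.
At 23 seats: Red 5, Teal 5, Violet 7, Amber 2, Silver 4.
No department's allocation decreased.

none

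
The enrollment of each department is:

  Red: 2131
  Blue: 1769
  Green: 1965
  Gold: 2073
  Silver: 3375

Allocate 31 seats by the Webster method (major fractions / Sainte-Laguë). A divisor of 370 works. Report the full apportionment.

Red: 6; Blue: 5; Green: 5; Gold: 6; Silver: 9

With modified divisor 370: modified quotas Red 5.759, Blue 4.781, Green 5.311, Gold 5.603, Silver 9.122.
Rounding to the nearest integer: Red 6, Blue 5, Green 5, Gold 6, Silver 9 (total 31).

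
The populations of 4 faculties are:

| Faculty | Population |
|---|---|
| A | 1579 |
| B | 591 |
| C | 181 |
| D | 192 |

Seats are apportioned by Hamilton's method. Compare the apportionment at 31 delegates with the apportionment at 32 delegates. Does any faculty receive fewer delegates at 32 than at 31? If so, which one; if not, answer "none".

D

At 31 seats: A 19, B 7, C 2, D 3.
At 32 seats: A 20, B 8, C 2, D 2.
D drops from 3 to 2.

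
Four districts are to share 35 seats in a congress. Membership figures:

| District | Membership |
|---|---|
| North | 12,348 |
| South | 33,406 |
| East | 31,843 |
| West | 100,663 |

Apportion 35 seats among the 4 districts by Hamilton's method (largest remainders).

North 2, South 7, East 6, West 20

Standard divisor: 178260 ÷ 35 ≈ 5093.143.
Standard quotas: North 2.4244, South 6.5590, East 6.2521, West 19.7644.
Lower quotas: North 2, South 6, East 6, West 19 (sum 33, leaving 2 seats).
Remainders in descending order: West 0.7644, South 0.5590, North 0.4244, East 0.2521.
The surplus seats go to West, South.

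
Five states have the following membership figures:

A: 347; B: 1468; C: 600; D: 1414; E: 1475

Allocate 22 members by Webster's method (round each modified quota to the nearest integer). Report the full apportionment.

A 1, B 6, C 3, D 6, E 6

Standard divisor 5304/22 ≈ 241.091; standard quotas: A 1.439, B 6.089, C 2.489, D 5.865, E 6.118.
Rounding to the nearest integer gives 1, 6, 2, 6, 6 = 21 seats, so the divisor must be adjusted.
With modified divisor 236: modified quotas A 1.470, B 6.220, C 2.542, D 5.992, E 6.250.
Rounding to the nearest integer: A 1, B 6, C 3, D 6, E 6 (total 22).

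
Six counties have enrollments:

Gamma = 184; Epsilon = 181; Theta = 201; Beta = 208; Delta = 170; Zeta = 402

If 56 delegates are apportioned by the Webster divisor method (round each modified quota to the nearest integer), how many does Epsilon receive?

Standard divisor 1346/56 ≈ 24.036; standard quotas: Gamma 7.655, Epsilon 7.530, Theta 8.363, Beta 8.654, Delta 7.073, Zeta 16.725.
Rounding to the nearest integer gives 8, 8, 8, 9, 7, 17 = 57 seats, so the divisor must be adjusted.
With modified divisor 24.2: modified quotas Gamma 7.603, Epsilon 7.479, Theta 8.306, Beta 8.595, Delta 7.025, Zeta 16.612.
Rounding to the nearest integer: Gamma 8, Epsilon 7, Theta 8, Beta 9, Delta 7, Zeta 17 (total 56).
Epsilon receives 7.

7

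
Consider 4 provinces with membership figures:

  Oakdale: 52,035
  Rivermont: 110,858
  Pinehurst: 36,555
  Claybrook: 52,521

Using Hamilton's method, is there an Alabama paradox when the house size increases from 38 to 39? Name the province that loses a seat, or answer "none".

At 38 seats: Oakdale 8, Rivermont 17, Pinehurst 5, Claybrook 8.
At 39 seats: Oakdale 8, Rivermont 17, Pinehurst 6, Claybrook 8.
No province's allocation decreased.

none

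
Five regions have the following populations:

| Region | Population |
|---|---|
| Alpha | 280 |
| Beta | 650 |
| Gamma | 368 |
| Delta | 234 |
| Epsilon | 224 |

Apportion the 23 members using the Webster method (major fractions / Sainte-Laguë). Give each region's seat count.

Standard divisor 1756/23 ≈ 76.348; standard quotas: Alpha 3.667, Beta 8.514, Gamma 4.820, Delta 3.065, Epsilon 2.934.
Rounding to the nearest integer gives 4, 9, 5, 3, 3 = 24 seats, so the divisor must be adjusted.
With modified divisor 78: modified quotas Alpha 3.590, Beta 8.333, Gamma 4.718, Delta 3.000, Epsilon 2.872.
Rounding to the nearest integer: Alpha 4, Beta 8, Gamma 5, Delta 3, Epsilon 3 (total 23).

Alpha 4, Beta 8, Gamma 5, Delta 3, Epsilon 3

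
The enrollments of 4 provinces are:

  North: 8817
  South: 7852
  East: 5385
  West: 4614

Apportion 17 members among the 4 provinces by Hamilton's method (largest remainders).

Standard divisor: 26668 ÷ 17 ≈ 1568.706.
Standard quotas: North 5.6206, South 5.0054, East 3.4328, West 2.9413.
Lower quotas: North 5, South 5, East 3, West 2 (sum 15, leaving 2 seats).
Remainders in descending order: West 0.9413, North 0.6206, East 0.4328, South 0.0054.
Largest remainders: West, North receive the extra seats.

North 6, South 5, East 3, West 3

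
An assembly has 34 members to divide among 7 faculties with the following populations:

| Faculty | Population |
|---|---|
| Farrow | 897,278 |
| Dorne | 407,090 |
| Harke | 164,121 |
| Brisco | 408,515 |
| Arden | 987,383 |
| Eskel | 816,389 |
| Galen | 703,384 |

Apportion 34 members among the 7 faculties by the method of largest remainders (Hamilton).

Total 4384160; standard divisor 4384160/34 ≈ 128945.882.
Standard quotas: Farrow 6.9586, Dorne 3.1571, Harke 1.2728, Brisco 3.1681, Arden 7.6573, Eskel 6.3313, Galen 5.4549.
Lower quotas: Farrow 6, Dorne 3, Harke 1, Brisco 3, Arden 7, Eskel 6, Galen 5 (sum 31, leaving 3 seats).
Remainders in descending order: Farrow 0.9586, Arden 0.6573, Galen 0.4549, Eskel 0.3313, Harke 0.2728, Brisco 0.1681, Dorne 0.1571.
Largest remainders: Farrow, Arden, Galen receive the extra seats.

Farrow: 7, Dorne: 3, Harke: 1, Brisco: 3, Arden: 8, Eskel: 6, Galen: 6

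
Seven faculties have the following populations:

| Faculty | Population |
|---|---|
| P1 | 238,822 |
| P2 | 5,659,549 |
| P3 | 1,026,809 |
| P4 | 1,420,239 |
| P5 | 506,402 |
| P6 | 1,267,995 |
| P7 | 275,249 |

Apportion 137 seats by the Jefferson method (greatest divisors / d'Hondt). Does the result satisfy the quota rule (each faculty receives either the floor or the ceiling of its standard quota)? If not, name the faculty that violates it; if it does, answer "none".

P2

Standard quotas: P1 3.148, P2 74.589, P3 13.533, P4 18.718, P5 6.674, P6 16.711, P7 3.628.
Jefferson allocation: P1 3, P2 76, P3 13, P4 19, P5 6, P6 17, P7 3.
P2 has quota 74.589 (lower 74, upper 75) but receives 76 — outside the quota interval.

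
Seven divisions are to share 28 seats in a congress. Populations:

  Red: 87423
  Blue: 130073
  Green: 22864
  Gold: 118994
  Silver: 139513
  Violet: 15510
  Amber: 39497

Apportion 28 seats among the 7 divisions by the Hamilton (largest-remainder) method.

Total 553874; standard divisor 553874/28 ≈ 19781.214.
Standard quotas: Red 4.4195, Blue 6.5756, Green 1.1558, Gold 6.0155, Silver 7.0528, Violet 0.7841, Amber 1.9967.
Lower quotas: Red 4, Blue 6, Green 1, Gold 6, Silver 7, Violet 0, Amber 1 (sum 25, leaving 3 seats).
Remainders in descending order: Amber 0.9967, Violet 0.7841, Blue 0.5756, Red 0.4195, Green 0.1558, Silver 0.0528, Gold 0.0155.
Largest remainders: Amber, Violet, Blue receive the extra seats.

Red=4, Blue=7, Green=1, Gold=6, Silver=7, Violet=1, Amber=2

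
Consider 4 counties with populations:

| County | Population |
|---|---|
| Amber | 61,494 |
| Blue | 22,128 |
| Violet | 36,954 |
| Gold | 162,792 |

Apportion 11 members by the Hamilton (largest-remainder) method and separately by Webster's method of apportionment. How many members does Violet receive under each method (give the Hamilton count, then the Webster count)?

2 and 1

Hamilton: Amber 2, Blue 1, Violet 2, Gold 6.
Webster: Amber 2, Blue 1, Violet 1, Gold 7.
Violet gets 2 under Hamilton and 1 under Webster.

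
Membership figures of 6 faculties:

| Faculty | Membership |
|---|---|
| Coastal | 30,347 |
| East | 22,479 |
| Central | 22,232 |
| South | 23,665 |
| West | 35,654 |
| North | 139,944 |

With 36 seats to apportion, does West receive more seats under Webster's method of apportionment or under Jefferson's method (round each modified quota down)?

Webster

Webster: Coastal 4, East 3, Central 3, South 3, West 5, North 18.
Jefferson: Coastal 4, East 3, Central 3, South 3, West 4, North 19.
West gets 5 under Webster and 4 under Jefferson.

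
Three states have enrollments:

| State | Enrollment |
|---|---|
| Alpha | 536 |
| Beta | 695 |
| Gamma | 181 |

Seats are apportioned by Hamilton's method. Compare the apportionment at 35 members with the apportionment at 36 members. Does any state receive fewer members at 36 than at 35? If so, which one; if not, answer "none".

Gamma

At 35 seats: Alpha 13, Beta 17, Gamma 5.
At 36 seats: Alpha 14, Beta 18, Gamma 4.
Gamma drops from 5 to 4.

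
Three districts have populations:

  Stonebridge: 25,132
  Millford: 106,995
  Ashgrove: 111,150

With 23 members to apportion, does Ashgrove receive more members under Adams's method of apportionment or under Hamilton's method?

Adams: Stonebridge 3, Millford 10, Ashgrove 10.
Hamilton: Stonebridge 2, Millford 10, Ashgrove 11.
Ashgrove gets 10 under Adams and 11 under Hamilton.

Hamilton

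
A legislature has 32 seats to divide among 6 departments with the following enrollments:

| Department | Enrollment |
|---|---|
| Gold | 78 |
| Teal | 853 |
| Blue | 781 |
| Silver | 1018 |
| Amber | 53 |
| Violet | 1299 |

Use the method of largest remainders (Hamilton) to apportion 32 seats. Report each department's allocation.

The standard divisor is 4082/32 ≈ 127.562.
Standard quotas: Gold 0.611, Teal 6.687, Blue 6.122, Silver 7.980, Amber 0.415, Violet 10.183.
Lower quotas: Gold 0, Teal 6, Blue 6, Silver 7, Amber 0, Violet 10 (sum 29, leaving 3 seats).
Remainders in descending order: Silver 0.980, Teal 0.687, Gold 0.611, Amber 0.415, Violet 0.183, Blue 0.122.
Largest remainders: Silver, Teal, Gold receive the extra seats.

Gold 1; Teal 7; Blue 6; Silver 8; Amber 0; Violet 10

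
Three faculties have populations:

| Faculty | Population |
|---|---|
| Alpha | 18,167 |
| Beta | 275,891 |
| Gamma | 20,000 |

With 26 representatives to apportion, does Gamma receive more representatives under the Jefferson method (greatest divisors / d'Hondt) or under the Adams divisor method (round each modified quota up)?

Jefferson: Alpha 1, Beta 24, Gamma 1.
Adams: Alpha 2, Beta 22, Gamma 2.
Gamma gets 1 under Jefferson and 2 under Adams.

Adams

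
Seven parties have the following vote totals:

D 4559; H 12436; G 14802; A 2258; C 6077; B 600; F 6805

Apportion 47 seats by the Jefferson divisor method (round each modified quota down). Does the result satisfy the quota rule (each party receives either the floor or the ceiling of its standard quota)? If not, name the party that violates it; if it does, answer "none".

none

Standard quotas: D 4.507, H 12.296, G 14.635, A 2.232, C 6.008, B 0.593, F 6.728.
Jefferson allocation: D 4, H 13, G 15, A 2, C 6, B 0, F 7.
Every allocation lies between the lower and upper quota.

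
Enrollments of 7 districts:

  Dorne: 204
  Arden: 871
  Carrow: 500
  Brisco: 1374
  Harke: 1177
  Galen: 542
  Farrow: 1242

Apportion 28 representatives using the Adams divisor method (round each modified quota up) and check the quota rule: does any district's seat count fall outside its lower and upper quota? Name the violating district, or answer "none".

none

Standard quotas: Dorne 0.966, Arden 4.127, Carrow 2.369, Brisco 6.510, Harke 5.576, Galen 2.568, Farrow 5.884.
Adams allocation: Dorne 1, Arden 4, Carrow 3, Brisco 6, Harke 5, Galen 3, Farrow 6.
Every allocation lies between the lower and upper quota.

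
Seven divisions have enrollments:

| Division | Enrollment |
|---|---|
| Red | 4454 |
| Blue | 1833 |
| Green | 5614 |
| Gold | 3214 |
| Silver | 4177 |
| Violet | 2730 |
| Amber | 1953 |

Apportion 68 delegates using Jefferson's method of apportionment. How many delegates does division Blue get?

5

Standard divisor 23975/68 ≈ 352.574; standard quotas: Red 12.633, Blue 5.199, Green 15.923, Gold 9.116, Silver 11.847, Violet 7.743, Amber 5.539.
Rounding down gives 12, 5, 15, 9, 11, 7, 5 = 64 seats, so the divisor must be adjusted.
With modified divisor 340: modified quotas Red 13.100, Blue 5.391, Green 16.512, Gold 9.453, Silver 12.285, Violet 8.029, Amber 5.744.
Rounding down: Red 13, Blue 5, Green 16, Gold 9, Silver 12, Violet 8, Amber 5 (total 68).
Blue receives 5.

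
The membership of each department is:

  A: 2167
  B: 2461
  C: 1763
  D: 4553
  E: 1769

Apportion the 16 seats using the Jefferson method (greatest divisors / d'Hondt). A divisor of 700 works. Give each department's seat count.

With modified divisor 700: modified quotas A 3.096, B 3.516, C 2.519, D 6.504, E 2.527.
Rounding down: A 3, B 3, C 2, D 6, E 2 (total 16).

A: 3, B: 3, C: 2, D: 6, E: 2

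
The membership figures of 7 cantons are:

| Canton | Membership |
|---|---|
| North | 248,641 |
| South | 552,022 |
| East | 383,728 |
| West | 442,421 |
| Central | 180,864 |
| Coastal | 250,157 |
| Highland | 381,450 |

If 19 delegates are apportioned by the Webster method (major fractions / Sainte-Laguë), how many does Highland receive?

Standard divisor 2439283/19 ≈ 128383.316; standard quotas: North 1.937, South 4.300, East 2.989, West 3.446, Central 1.409, Coastal 1.949, Highland 2.971.
Rounding to the nearest integer gives 2, 4, 3, 3, 1, 2, 3 = 18 seats, so the divisor must be adjusted.
With modified divisor 124500: modified quotas North 1.997, South 4.434, East 3.082, West 3.554, Central 1.453, Coastal 2.009, Highland 3.064.
Rounding to the nearest integer: North 2, South 4, East 3, West 4, Central 1, Coastal 2, Highland 3 (total 19).
Highland receives 3.

3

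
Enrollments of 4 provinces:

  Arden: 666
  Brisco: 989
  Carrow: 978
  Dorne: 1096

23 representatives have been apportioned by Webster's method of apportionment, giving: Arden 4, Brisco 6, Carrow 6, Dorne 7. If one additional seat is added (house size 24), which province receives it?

Priority for the next seat is population ÷ (current seats + 0.5).
Priorities: Arden 148.000, Brisco 152.154, Carrow 150.462, Dorne 146.133.
Highest priority: Brisco.

Brisco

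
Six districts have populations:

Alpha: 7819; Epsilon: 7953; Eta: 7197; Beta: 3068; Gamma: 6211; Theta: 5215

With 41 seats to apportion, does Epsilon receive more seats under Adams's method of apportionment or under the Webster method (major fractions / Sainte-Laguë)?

Adams: Alpha 8, Epsilon 8, Eta 8, Beta 4, Gamma 7, Theta 6.
Webster: Alpha 8, Epsilon 9, Eta 8, Beta 3, Gamma 7, Theta 6.
Epsilon gets 8 under Adams and 9 under Webster.

Webster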